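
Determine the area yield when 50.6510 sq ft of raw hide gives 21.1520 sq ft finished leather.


Formula: Yield = finished / raw * 100
Substituting: Yield = 21.1520 / 50.6510 * 100
Result: 41.7603 %


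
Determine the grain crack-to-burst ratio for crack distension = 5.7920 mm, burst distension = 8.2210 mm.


Formula: Ratio = crack / burst
Substituting: Ratio = 5.7920 / 8.2210
Result: 0.7045


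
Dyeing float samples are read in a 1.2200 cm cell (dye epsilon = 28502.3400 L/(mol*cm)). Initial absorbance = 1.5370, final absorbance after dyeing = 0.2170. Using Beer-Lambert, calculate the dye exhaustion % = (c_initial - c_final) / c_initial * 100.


c_initial = A_i / (epsilon * l) = 1.5370 / (28502.3400 * 1.2200) = 4.4201e-05 mol/L
c_final = A_f / (epsilon * l) = 0.2170 / (28502.3400 * 1.2200) = 6.2405e-06 mol/L
Exhaustion = (c_initial - c_final) / c_initial * 100 = (4.4201e-05 - 6.2405e-06) / 4.4201e-05 * 100 = 85.8816 %


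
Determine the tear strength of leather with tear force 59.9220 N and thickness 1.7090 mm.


Formula: Tear strength = force / thickness
Substituting: Tear strength = 59.9220 / 1.7090
Result: 35.0626 N/mm


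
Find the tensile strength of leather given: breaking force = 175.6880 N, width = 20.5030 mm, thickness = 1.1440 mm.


Formula: TS = force / (width * thickness)
Substituting: TS = 175.6880 / (20.5030 * 1.1440)
Result: 7.4903 N/mm^2


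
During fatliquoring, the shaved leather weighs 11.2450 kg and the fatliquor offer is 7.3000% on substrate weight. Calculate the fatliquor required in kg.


Formula: Fat = substrate * pct / 100
Substituting: Fat = 11.2450 * 7.3000 / 100
Result: 0.8209 kg


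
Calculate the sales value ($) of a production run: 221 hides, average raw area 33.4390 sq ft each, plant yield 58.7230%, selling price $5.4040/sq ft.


Raw_total = N * avg_area = 221 * 33.4390 = 7390.0190 sq ft
Finished = Raw_total * yield / 100 = 7390.0190 * 58.7230 / 100 = 4339.6409 sq ft
Value = Finished * price = 4339.6409 * 5.4040 = 23451.4192 $


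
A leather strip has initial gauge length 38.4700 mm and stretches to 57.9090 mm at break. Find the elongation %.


Formula: Elongation = (Lf - L0) / L0 * 100
Substituting: Elongation = (57.9090 - 38.4700) / 38.4700 * 100
Result: 50.5303 %


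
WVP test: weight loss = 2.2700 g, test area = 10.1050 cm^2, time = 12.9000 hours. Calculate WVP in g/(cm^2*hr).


Formula: WVP = loss / (area * time)
Substituting: WVP = 2.2700 / (10.1050 * 12.9000)
Result: 0.0174141 g/(cm^2*hr)


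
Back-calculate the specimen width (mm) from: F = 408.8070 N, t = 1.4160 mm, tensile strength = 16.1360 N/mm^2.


Formula: w = F / (TS * t)
Substituting: w = 408.8070 / (16.1360 * 1.4160)
Result: 17.8920 mm


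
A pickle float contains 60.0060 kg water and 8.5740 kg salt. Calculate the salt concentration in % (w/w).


Formula: Conc = salt / (water + salt) * 100
Substituting: Conc = 8.5740 / (60.0060 + 8.5740) * 100
Result: 12.5022 %


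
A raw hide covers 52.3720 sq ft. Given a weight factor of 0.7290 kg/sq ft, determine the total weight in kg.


Formula: Weight = area * weight_per_sqft
Substituting: Weight = 52.3720 * 0.7290
Result: 38.1792 kg


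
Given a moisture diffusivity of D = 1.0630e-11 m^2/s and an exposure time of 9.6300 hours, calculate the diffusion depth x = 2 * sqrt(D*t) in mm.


t = 9.6300 hr * 3600 = 34668.0000 s
D * t = 1.0630e-11 * 34668.0000 = 3.6852e-07
x = 2 * sqrt(D*t) = 2 * sqrt(3.6852e-07) = 0.00121412 m = 1.2141 mm


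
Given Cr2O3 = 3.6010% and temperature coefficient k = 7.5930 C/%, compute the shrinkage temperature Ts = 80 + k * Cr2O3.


Formula: Ts = 80 + k * Cr2O3
Substituting: Ts = 80 + 7.5930 * 3.6010
Result: 107.3424 C


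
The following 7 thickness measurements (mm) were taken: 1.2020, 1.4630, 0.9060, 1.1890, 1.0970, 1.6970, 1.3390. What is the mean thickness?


Formula: Average = sum / n
Substituting: Average = 8.8930 / 7
Result: 1.2704 mm


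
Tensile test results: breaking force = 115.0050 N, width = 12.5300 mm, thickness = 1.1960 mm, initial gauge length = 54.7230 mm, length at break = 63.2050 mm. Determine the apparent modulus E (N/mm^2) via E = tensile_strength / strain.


TS = F / (w * t) = 115.0050 / (12.5300 * 1.1960) = 7.6742 N/mm^2
strain = (Lf - L0) / L0 = (63.2050 - 54.7230) / 54.7230 = 0.1550
E = TS / strain = 7.6742 / 0.1550 = 49.5115 N/mm^2


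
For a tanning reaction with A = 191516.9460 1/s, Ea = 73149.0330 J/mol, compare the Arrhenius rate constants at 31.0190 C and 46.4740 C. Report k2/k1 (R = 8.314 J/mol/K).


T1 = 31.0190 + 273.15 = 304.1690 K; T2 = 46.4740 + 273.15 = 319.6240 K
k1 = A * exp(-Ea/(R*T1)) = 191516.9460 * exp(-73149.0330/(8.314*304.1690)) = 5.2474e-08 1/s
k2 = A * exp(-Ea/(R*T2)) = 191516.9460 * exp(-73149.0330/(8.314*319.6240)) = 2.1251e-07 1/s
k2/k1 = 2.1251e-07 / 5.2474e-08 = 4.0498


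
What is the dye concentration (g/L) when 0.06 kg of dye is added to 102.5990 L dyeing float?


Formula: Conc = dye_mass(kg) / volume(L) * 1000
Substituting: Conc = 0.06 / 102.5990 * 1000
Result: 0.5848 g/L


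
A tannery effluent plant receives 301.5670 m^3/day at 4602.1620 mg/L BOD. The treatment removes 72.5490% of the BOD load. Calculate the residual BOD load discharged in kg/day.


Load_in = volume * conc / 1000 = 301.5670 * 4602.1620 / 1000 = 1387.8602 kg/day
Removed = Load_in * eff / 100 = 1387.8602 * 72.5490 / 100 = 1006.8787 kg/day
Load_out = Load_in - Removed = 1387.8602 - 1006.8787 = 380.9815 kg/day


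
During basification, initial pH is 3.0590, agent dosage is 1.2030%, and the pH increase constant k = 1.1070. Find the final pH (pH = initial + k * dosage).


Formula: pH_final = pH_initial + k * base_pct
Substituting: pH_final = 3.0590 + 1.1070 * 1.2030
Result: 4.3907


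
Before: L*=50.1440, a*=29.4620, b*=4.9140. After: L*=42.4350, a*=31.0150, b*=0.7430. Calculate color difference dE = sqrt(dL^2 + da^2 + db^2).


dL = -7.7090, da = 1.5530, db = -4.1710
dE = sqrt((-7.7090)^2 + 1.5530^2 + (-4.1710)^2) = 8.9016


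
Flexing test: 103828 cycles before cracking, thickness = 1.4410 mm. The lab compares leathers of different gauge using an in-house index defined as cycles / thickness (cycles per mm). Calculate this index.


Formula: Index = cycles / thickness
Substituting: Index = 103828 / 1.4410
Result: 72052.7412 cycles/mm


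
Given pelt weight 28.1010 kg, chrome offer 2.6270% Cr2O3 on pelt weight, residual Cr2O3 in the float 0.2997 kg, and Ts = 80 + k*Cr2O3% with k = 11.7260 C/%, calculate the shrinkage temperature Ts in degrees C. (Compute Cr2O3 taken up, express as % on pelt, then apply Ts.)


Offered = pelt * offer_pct / 100 = 28.1010 * 2.6270 / 100 = 0.7382 kg
Uptake = offered - residual = 0.7382 - 0.2997 = 0.4385 kg
Cr2O3% on pelt = uptake / pelt * 100 = 0.4385 / 28.1010 * 100 = 1.5605 %
Ts = 80 + k * Cr2O3% = 80 + 11.7260 * 1.5605 = 98.2983 C


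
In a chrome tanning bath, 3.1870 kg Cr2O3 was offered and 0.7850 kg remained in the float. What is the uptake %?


Formula: Uptake = (offered - residual) / offered * 100
Substituting: Uptake = (3.1870 - 0.7850) / 3.1870 * 100
Result: 75.3687 %


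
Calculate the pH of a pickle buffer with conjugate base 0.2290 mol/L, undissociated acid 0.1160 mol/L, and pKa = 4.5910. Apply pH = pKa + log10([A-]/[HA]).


ratio = [A-] / [HA] = 0.2290 / 0.1160 = 1.9741
log10(ratio) = 0.2954
pH = pKa + log10(ratio) = 4.5910 + 0.2954 = 4.8864


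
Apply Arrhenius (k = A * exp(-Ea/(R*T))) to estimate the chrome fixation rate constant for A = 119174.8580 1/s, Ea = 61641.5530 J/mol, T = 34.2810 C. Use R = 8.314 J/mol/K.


T_K = T_C + 273.15 = 34.2810 + 273.15 = 307.4310 K
exponent = -Ea / (R * T_K) = -61641.5530 / (8.314 * 307.4310) = -24.1166
k = A * exp(exponent) = 119174.8580 * exp(-24.1166) = 4.0039e-06 1/s


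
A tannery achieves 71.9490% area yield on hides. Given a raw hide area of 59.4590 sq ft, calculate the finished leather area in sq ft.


Formula: finished = raw * yield / 100
Substituting: finished = 59.4590 * 71.9490 / 100
Result: 42.7802 sq ft


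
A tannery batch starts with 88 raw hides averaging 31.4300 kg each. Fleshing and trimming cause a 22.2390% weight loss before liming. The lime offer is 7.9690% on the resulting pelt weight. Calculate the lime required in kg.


Total_raw = N * avg_wt = 88 * 31.4300 = 2765.8400 kg
Substrate = Total_raw * (1 - loss/100) = 2765.8400 * (1 - 22.2390/100) = 2150.7448 kg
Lime = Substrate * pct / 100 = 2150.7448 * 7.9690 / 100 = 171.3929 kg


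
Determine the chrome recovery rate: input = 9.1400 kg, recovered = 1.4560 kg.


Formula: Recovery = recovered / input * 100
Substituting: Recovery = 1.4560 / 9.1400 * 100
Result: 15.9300 %


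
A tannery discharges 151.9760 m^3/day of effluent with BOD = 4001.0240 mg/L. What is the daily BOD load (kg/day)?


Formula: BOD_load = volume * conc / 1000
Substituting: BOD_load = 151.9760 * 4001.0240 / 1000
Result: 608.0596 kg/day


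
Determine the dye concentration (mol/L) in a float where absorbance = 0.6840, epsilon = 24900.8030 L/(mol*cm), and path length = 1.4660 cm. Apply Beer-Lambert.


Formula: c = A / (epsilon * l)
Substituting: c = 0.6840 / (24900.8030 * 1.4660)
Result: 1.8737e-05 mol/L


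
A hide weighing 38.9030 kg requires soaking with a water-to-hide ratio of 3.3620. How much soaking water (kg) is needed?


Formula: Water = hide_weight * ratio
Substituting: Water = 38.9030 * 3.3620
Result: 130.7919 kg


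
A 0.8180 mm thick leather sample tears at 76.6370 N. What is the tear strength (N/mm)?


Formula: Tear strength = force / thickness
Substituting: Tear strength = 76.6370 / 0.8180
Result: 93.6883 N/mm


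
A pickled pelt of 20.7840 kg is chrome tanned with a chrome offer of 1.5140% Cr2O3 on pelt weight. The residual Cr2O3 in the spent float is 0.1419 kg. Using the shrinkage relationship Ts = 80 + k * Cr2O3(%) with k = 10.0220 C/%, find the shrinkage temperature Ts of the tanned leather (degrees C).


Offered = pelt * offer_pct / 100 = 20.7840 * 1.5140 / 100 = 0.3147 kg
Uptake = offered - residual = 0.3147 - 0.1419 = 0.1728 kg
Cr2O3% on pelt = uptake / pelt * 100 = 0.1728 / 20.7840 * 100 = 0.8313 %
Ts = 80 + k * Cr2O3% = 80 + 10.0220 * 0.8313 = 88.3309 C


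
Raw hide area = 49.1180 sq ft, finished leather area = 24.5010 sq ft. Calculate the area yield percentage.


Formula: Yield = finished / raw * 100
Substituting: Yield = 24.5010 / 49.1180 * 100
Result: 49.8819 %


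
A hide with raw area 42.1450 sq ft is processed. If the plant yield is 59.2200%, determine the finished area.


Formula: finished = raw * yield / 100
Substituting: finished = 42.1450 * 59.2200 / 100
Result: 24.9583 sq ft


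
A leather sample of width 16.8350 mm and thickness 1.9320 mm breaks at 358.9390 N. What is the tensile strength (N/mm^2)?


Formula: TS = force / (width * thickness)
Substituting: TS = 358.9390 / (16.8350 * 1.9320)
Result: 11.0357 N/mm^2


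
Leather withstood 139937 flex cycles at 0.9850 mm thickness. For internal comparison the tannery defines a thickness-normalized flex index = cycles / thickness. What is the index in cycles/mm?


Formula: Index = cycles / thickness
Substituting: Index = 139937 / 0.9850
Result: 142068.0203 cycles/mm


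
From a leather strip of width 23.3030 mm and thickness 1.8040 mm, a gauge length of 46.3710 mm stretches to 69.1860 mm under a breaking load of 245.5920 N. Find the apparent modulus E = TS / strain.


TS = F / (w * t) = 245.5920 / (23.3030 * 1.8040) = 5.8421 N/mm^2
strain = (Lf - L0) / L0 = (69.1860 - 46.3710) / 46.3710 = 0.4920
E = TS / strain = 5.8421 / 0.4920 = 11.8739 N/mm^2


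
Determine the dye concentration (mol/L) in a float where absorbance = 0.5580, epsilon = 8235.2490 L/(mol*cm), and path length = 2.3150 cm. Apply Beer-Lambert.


Formula: c = A / (epsilon * l)
Substituting: c = 0.5580 / (8235.2490 * 2.3150)
Result: 2.9269e-05 mol/L


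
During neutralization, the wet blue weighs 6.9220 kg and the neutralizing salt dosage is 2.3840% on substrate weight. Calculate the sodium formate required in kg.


Formula: Neutralizer = substrate * pct / 100
Substituting: Neutralizer = 6.9220 * 2.3840 / 100
Result: 0.1650 kg


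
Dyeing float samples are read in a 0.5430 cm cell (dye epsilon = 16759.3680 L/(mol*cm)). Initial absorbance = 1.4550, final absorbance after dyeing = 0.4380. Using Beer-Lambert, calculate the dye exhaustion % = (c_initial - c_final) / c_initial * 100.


c_initial = A_i / (epsilon * l) = 1.4550 / (16759.3680 * 0.5430) = 1.5988e-04 mol/L
c_final = A_f / (epsilon * l) = 0.4380 / (16759.3680 * 0.5430) = 4.8130e-05 mol/L
Exhaustion = (c_initial - c_final) / c_initial * 100 = (1.5988e-04 - 4.8130e-05) / 1.5988e-04 * 100 = 69.8969 %


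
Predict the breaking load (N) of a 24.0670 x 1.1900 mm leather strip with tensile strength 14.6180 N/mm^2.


Formula: F = TS * w * t
Substituting: F = 14.6180 * 24.0670 * 1.1900
Result: 418.6556 N


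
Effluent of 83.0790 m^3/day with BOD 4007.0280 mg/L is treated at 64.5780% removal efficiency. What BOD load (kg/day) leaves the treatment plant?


Load_in = volume * conc / 1000 = 83.0790 * 4007.0280 / 1000 = 332.8999 kg/day
Removed = Load_in * eff / 100 = 332.8999 * 64.5780 / 100 = 214.9801 kg/day
Load_out = Load_in - Removed = 332.8999 - 214.9801 = 117.9198 kg/day


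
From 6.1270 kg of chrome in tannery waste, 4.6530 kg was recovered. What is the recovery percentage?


Formula: Recovery = recovered / input * 100
Substituting: Recovery = 4.6530 / 6.1270 * 100
Result: 75.9425 %


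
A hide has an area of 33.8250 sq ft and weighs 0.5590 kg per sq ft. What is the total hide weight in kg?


Formula: Weight = area * weight_per_sqft
Substituting: Weight = 33.8250 * 0.5590
Result: 18.9082 kg


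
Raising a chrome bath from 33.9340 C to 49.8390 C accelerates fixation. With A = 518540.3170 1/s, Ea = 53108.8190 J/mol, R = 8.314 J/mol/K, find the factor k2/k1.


T1 = 33.9340 + 273.15 = 307.0840 K; T2 = 49.8390 + 273.15 = 322.9890 K
k1 = A * exp(-Ea/(R*T1)) = 518540.3170 * exp(-53108.8190/(8.314*307.0840)) = 4.7941e-04 1/s
k2 = A * exp(-Ea/(R*T2)) = 518540.3170 * exp(-53108.8190/(8.314*322.9890)) = 0.00133528 1/s
k2/k1 = 0.00133528 / 4.7941e-04 = 2.7853


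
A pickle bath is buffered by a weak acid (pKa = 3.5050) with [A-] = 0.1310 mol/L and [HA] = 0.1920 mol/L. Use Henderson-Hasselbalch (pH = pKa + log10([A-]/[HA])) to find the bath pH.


ratio = [A-] / [HA] = 0.1310 / 0.1920 = 0.6823
log10(ratio) = -0.1660
pH = pKa + log10(ratio) = 3.5050 - 0.1660 = 3.3390


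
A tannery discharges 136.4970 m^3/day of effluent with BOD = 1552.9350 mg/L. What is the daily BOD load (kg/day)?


Formula: BOD_load = volume * conc / 1000
Substituting: BOD_load = 136.4970 * 1552.9350 / 1000
Result: 211.9710 kg/day


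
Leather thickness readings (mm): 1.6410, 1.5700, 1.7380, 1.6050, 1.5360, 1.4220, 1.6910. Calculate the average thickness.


Formula: Average = sum / n
Substituting: Average = 11.2030 / 7
Result: 1.6004 mm


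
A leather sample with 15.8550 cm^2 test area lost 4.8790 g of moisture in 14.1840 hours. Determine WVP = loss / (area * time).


Formula: WVP = loss / (area * time)
Substituting: WVP = 4.8790 / (15.8550 * 14.1840)
Result: 0.0216953 g/(cm^2*hr)


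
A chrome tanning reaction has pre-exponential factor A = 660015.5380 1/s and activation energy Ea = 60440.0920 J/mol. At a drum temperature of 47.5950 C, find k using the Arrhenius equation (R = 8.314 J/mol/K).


T_K = T_C + 273.15 = 47.5950 + 273.15 = 320.7450 K
exponent = -Ea / (R * T_K) = -60440.0920 / (8.314 * 320.7450) = -22.6650
k = A * exp(exponent) = 660015.5380 * exp(-22.6650) = 9.4685e-05 1/s


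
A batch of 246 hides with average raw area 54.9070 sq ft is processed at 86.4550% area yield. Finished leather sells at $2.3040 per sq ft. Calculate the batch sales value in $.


Raw_total = N * avg_area = 246 * 54.9070 = 13507.1220 sq ft
Finished = Raw_total * yield / 100 = 13507.1220 * 86.4550 / 100 = 11677.5823 sq ft
Value = Finished * price = 11677.5823 * 2.3040 = 26905.1497 $


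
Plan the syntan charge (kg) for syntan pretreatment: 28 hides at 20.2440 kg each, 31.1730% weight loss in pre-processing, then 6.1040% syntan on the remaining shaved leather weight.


Total_raw = N * avg_wt = 28 * 20.2440 = 566.8320 kg
Substrate = Total_raw * (1 - loss/100) = 566.8320 * (1 - 31.1730/100) = 390.1335 kg
Syntan = Substrate * pct / 100 = 390.1335 * 6.1040 / 100 = 23.8137 kg


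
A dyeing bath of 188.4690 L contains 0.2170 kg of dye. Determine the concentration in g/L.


Formula: Conc = dye_mass(kg) / volume(L) * 1000
Substituting: Conc = 0.2170 / 188.4690 * 1000
Result: 1.1514 g/L


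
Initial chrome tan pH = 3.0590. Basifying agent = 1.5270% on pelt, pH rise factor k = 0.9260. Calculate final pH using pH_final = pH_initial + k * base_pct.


Formula: pH_final = pH_initial + k * base_pct
Substituting: pH_final = 3.0590 + 0.9260 * 1.5270
Result: 4.4730


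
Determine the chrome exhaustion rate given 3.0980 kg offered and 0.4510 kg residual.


Formula: Uptake = (offered - residual) / offered * 100
Substituting: Uptake = (3.0980 - 0.4510) / 3.0980 * 100
Result: 85.4422 %


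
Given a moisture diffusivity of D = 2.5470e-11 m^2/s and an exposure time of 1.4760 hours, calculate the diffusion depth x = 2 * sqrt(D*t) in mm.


t = 1.4760 hr * 3600 = 5313.6000 s
D * t = 2.5470e-11 * 5313.6000 = 1.3534e-07
x = 2 * sqrt(D*t) = 2 * sqrt(1.3534e-07) = 7.3576e-04 m = 0.7358 mm


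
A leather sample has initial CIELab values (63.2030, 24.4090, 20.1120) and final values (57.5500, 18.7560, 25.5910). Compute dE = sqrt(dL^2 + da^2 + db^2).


dL = -5.6530, da = -5.6530, db = 5.4790
dE = sqrt((-5.6530)^2 + (-5.6530)^2 + 5.4790^2) = 9.6919


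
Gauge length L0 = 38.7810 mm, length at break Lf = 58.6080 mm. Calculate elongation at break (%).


Formula: Elongation = (Lf - L0) / L0 * 100
Substituting: Elongation = (58.6080 - 38.7810) / 38.7810 * 100
Result: 51.1256 %


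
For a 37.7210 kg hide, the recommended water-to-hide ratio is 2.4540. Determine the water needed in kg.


Formula: Water = hide_weight * ratio
Substituting: Water = 37.7210 * 2.4540
Result: 92.5673 kg


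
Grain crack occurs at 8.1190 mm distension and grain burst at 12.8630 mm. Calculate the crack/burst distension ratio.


Formula: Ratio = crack / burst
Substituting: Ratio = 8.1190 / 12.8630
Result: 0.6312


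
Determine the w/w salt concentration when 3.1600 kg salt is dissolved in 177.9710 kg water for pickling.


Formula: Conc = salt / (water + salt) * 100
Substituting: Conc = 3.1600 / (177.9710 + 3.1600) * 100
Result: 1.7446 %


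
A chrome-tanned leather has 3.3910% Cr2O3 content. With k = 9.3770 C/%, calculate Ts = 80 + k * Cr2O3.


Formula: Ts = 80 + k * Cr2O3
Substituting: Ts = 80 + 9.3770 * 3.3910
Result: 111.7974 C


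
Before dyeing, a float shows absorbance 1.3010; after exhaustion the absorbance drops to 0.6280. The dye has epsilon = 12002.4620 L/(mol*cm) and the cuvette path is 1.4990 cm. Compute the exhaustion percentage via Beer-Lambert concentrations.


c_initial = A_i / (epsilon * l) = 1.3010 / (12002.4620 * 1.4990) = 7.2311e-05 mol/L
c_final = A_f / (epsilon * l) = 0.6280 / (12002.4620 * 1.4990) = 3.4905e-05 mol/L
Exhaustion = (c_initial - c_final) / c_initial * 100 = (7.2311e-05 - 3.4905e-05) / 7.2311e-05 * 100 = 51.7294 %


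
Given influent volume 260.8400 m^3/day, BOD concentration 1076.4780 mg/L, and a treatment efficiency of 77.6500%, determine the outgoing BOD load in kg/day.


Load_in = volume * conc / 1000 = 260.8400 * 1076.4780 / 1000 = 280.7885 kg/day
Removed = Load_in * eff / 100 = 280.7885 * 77.6500 / 100 = 218.0323 kg/day
Load_out = Load_in - Removed = 280.7885 - 218.0323 = 62.7562 kg/day


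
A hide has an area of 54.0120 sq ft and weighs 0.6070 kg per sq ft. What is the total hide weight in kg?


Formula: Weight = area * weight_per_sqft
Substituting: Weight = 54.0120 * 0.6070
Result: 32.7853 kg


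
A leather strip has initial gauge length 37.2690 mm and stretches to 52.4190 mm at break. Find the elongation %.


Formula: Elongation = (Lf - L0) / L0 * 100
Substituting: Elongation = (52.4190 - 37.2690) / 37.2690 * 100
Result: 40.6504 %


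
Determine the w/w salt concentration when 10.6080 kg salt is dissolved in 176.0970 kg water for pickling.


Formula: Conc = salt / (water + salt) * 100
Substituting: Conc = 10.6080 / (176.0970 + 10.6080) * 100
Result: 5.6817 %


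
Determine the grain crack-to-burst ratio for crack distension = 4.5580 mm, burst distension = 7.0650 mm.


Formula: Ratio = crack / burst
Substituting: Ratio = 4.5580 / 7.0650
Result: 0.6452


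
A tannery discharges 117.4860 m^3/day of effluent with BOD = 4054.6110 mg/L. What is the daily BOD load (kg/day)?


Formula: BOD_load = volume * conc / 1000
Substituting: BOD_load = 117.4860 * 4054.6110 / 1000
Result: 476.3600 kg/day


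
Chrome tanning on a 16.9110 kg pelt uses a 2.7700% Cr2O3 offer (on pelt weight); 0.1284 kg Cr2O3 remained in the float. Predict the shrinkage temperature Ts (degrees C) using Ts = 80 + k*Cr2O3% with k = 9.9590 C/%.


Offered = pelt * offer_pct / 100 = 16.9110 * 2.7700 / 100 = 0.4684 kg
Uptake = offered - residual = 0.4684 - 0.1284 = 0.3400 kg
Cr2O3% on pelt = uptake / pelt * 100 = 0.3400 / 16.9110 * 100 = 2.0107 %
Ts = 80 + k * Cr2O3% = 80 + 9.9590 * 2.0107 = 100.0249 C


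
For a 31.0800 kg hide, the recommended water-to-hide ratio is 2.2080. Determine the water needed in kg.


Formula: Water = hide_weight * ratio
Substituting: Water = 31.0800 * 2.2080
Result: 68.6246 kg


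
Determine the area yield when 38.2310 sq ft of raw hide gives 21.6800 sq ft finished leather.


Formula: Yield = finished / raw * 100
Substituting: Yield = 21.6800 / 38.2310 * 100
Result: 56.7079 %


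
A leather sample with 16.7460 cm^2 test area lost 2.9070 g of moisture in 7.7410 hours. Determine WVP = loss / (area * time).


Formula: WVP = loss / (area * time)
Substituting: WVP = 2.9070 / (16.7460 * 7.7410)
Result: 0.0224252 g/(cm^2*hr)


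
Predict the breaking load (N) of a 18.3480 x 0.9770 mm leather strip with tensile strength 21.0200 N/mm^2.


Formula: F = TS * w * t
Substituting: F = 21.0200 * 18.3480 * 0.9770
Result: 376.8044 N


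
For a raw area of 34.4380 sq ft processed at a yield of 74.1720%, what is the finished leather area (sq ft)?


Formula: finished = raw * yield / 100
Substituting: finished = 34.4380 * 74.1720 / 100
Result: 25.5434 sq ft


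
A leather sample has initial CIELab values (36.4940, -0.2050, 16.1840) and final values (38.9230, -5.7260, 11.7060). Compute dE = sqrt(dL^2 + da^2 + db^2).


dL = 2.4290, da = -5.5210, db = -4.4780
dE = sqrt(2.4290^2 + (-5.5210)^2 + (-4.4780)^2) = 7.5123


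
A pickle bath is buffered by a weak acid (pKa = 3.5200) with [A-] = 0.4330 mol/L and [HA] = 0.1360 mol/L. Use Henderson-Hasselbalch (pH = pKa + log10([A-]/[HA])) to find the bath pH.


ratio = [A-] / [HA] = 0.4330 / 0.1360 = 3.1838
log10(ratio) = 0.5029
pH = pKa + log10(ratio) = 3.5200 + 0.5029 = 4.0229


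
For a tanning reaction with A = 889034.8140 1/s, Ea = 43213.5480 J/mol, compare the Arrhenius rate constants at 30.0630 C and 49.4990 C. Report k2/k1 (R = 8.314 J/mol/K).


T1 = 30.0630 + 273.15 = 303.2130 K; T2 = 49.4990 + 273.15 = 322.6490 K
k1 = A * exp(-Ea/(R*T1)) = 889034.8140 * exp(-43213.5480/(8.314*303.2130)) = 0.0319325 1/s
k2 = A * exp(-Ea/(R*T2)) = 889034.8140 * exp(-43213.5480/(8.314*322.6490)) = 0.0896792 1/s
k2/k1 = 0.0896792 / 0.0319325 = 2.8084


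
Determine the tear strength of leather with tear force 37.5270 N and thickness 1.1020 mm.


Formula: Tear strength = force / thickness
Substituting: Tear strength = 37.5270 / 1.1020
Result: 34.0535 N/mm


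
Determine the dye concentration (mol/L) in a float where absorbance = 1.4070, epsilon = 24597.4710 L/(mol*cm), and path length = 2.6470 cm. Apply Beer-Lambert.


Formula: c = A / (epsilon * l)
Substituting: c = 1.4070 / (24597.4710 * 2.6470)
Result: 2.1610e-05 mol/L


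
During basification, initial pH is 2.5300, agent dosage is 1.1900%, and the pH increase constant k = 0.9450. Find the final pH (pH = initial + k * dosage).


Formula: pH_final = pH_initial + k * base_pct
Substituting: pH_final = 2.5300 + 0.9450 * 1.1900
Result: 3.6545


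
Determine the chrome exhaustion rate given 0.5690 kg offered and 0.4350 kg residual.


Formula: Uptake = (offered - residual) / offered * 100
Substituting: Uptake = (0.5690 - 0.4350) / 0.5690 * 100
Result: 23.5501 %


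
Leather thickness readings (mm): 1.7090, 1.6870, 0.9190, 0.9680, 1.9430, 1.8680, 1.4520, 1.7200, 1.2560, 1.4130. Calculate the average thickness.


Formula: Average = sum / n
Substituting: Average = 14.9350 / 10
Result: 1.4935 mm


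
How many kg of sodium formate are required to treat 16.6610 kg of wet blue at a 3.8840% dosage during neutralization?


Formula: Neutralizer = substrate * pct / 100
Substituting: Neutralizer = 16.6610 * 3.8840 / 100
Result: 0.6471 kg


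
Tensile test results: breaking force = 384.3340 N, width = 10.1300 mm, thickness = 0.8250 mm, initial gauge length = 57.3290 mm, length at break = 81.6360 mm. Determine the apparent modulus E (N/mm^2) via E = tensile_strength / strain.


TS = F / (w * t) = 384.3340 / (10.1300 * 0.8250) = 45.9881 N/mm^2
strain = (Lf - L0) / L0 = (81.6360 - 57.3290) / 57.3290 = 0.4240
E = TS / strain = 45.9881 / 0.4240 = 108.4647 N/mm^2


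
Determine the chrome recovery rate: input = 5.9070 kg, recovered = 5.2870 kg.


Formula: Recovery = recovered / input * 100
Substituting: Recovery = 5.2870 / 5.9070 * 100
Result: 89.5040 %


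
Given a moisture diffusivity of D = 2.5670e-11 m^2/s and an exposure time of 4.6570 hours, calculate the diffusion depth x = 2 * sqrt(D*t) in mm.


t = 4.6570 hr * 3600 = 16765.2000 s
D * t = 2.5670e-11 * 16765.2000 = 4.3036e-07
x = 2 * sqrt(D*t) = 2 * sqrt(4.3036e-07) = 0.00131204 m = 1.3120 mm


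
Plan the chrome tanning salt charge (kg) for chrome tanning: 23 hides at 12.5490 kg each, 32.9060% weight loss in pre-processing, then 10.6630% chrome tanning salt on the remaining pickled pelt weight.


Total_raw = N * avg_wt = 23 * 12.5490 = 288.6270 kg
Substrate = Total_raw * (1 - loss/100) = 288.6270 * (1 - 32.9060/100) = 193.6514 kg
Chrome = Substrate * pct / 100 = 193.6514 * 10.6630 / 100 = 20.6490 kg


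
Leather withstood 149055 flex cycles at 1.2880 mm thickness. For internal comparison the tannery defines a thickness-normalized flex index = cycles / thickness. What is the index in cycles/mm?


Formula: Index = cycles / thickness
Substituting: Index = 149055 / 1.2880
Result: 115725.9317 cycles/mm


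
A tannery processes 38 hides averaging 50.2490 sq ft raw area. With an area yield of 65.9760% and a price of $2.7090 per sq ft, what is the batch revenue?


Raw_total = N * avg_area = 38 * 50.2490 = 1909.4620 sq ft
Finished = Raw_total * yield / 100 = 1909.4620 * 65.9760 / 100 = 1259.7866 sq ft
Value = Finished * price = 1259.7866 * 2.7090 = 3412.7620 $


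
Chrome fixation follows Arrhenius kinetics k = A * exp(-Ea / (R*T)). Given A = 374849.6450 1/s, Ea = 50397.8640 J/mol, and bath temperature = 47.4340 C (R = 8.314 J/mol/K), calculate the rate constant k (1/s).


T_K = T_C + 273.15 = 47.4340 + 273.15 = 320.5840 K
exponent = -Ea / (R * T_K) = -50397.8640 / (8.314 * 320.5840) = -18.9086
k = A * exp(exponent) = 374849.6450 * exp(-18.9086) = 0.00230112 1/s


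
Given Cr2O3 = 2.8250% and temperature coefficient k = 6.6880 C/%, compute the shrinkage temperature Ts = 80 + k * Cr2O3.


Formula: Ts = 80 + k * Cr2O3
Substituting: Ts = 80 + 6.6880 * 2.8250
Result: 98.8936 C


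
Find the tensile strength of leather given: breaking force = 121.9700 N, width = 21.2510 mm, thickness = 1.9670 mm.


Formula: TS = force / (width * thickness)
Substituting: TS = 121.9700 / (21.2510 * 1.9670)
Result: 2.9179 N/mm^2


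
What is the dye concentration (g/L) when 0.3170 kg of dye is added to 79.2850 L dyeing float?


Formula: Conc = dye_mass(kg) / volume(L) * 1000
Substituting: Conc = 0.3170 / 79.2850 * 1000
Result: 3.9982 g/L


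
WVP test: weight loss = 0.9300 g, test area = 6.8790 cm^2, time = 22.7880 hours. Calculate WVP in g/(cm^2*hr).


Formula: WVP = loss / (area * time)
Substituting: WVP = 0.9300 / (6.8790 * 22.7880)
Result: 0.00593269 g/(cm^2*hr)


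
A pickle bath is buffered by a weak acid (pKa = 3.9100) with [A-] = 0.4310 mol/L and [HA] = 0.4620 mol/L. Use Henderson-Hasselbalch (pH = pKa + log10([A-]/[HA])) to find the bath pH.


ratio = [A-] / [HA] = 0.4310 / 0.4620 = 0.9329
log10(ratio) = -0.0301647
pH = pKa + log10(ratio) = 3.9100 - 0.0301647 = 3.8798


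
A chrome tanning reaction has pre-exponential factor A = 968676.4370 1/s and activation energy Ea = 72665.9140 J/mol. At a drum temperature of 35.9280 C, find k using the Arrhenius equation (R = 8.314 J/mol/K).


T_K = T_C + 273.15 = 35.9280 + 273.15 = 309.0780 K
exponent = -Ea / (R * T_K) = -72665.9140 / (8.314 * 309.0780) = -28.2783
k = A * exp(exponent) = 968676.4370 * exp(-28.2783) = 5.0709e-07 1/s


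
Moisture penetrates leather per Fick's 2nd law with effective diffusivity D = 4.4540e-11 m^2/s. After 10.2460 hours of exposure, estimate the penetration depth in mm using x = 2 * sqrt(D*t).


t = 10.2460 hr * 3600 = 36885.6000 s
D * t = 4.4540e-11 * 36885.6000 = 1.6429e-06
x = 2 * sqrt(D*t) = 2 * sqrt(1.6429e-06) = 0.0025635 m = 2.5635 mm


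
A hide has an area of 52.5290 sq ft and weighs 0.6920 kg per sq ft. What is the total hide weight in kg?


Formula: Weight = area * weight_per_sqft
Substituting: Weight = 52.5290 * 0.6920
Result: 36.3501 kg


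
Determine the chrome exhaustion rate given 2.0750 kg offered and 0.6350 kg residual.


Formula: Uptake = (offered - residual) / offered * 100
Substituting: Uptake = (2.0750 - 0.6350) / 2.0750 * 100
Result: 69.3976 %


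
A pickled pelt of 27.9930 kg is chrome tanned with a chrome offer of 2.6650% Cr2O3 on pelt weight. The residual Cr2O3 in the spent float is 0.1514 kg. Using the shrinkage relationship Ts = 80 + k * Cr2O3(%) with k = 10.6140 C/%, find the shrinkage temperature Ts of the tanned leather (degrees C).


Offered = pelt * offer_pct / 100 = 27.9930 * 2.6650 / 100 = 0.7460 kg
Uptake = offered - residual = 0.7460 - 0.1514 = 0.5946 kg
Cr2O3% on pelt = uptake / pelt * 100 = 0.5946 / 27.9930 * 100 = 2.1242 %
Ts = 80 + k * Cr2O3% = 80 + 10.6140 * 2.1242 = 102.5457 C


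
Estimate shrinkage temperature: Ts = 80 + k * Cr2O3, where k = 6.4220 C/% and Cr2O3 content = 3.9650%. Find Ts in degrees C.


Formula: Ts = 80 + k * Cr2O3
Substituting: Ts = 80 + 6.4220 * 3.9650
Result: 105.4632 C


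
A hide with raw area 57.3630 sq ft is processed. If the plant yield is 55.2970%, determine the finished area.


Formula: finished = raw * yield / 100
Substituting: finished = 57.3630 * 55.2970 / 100
Result: 31.7200 sq ft


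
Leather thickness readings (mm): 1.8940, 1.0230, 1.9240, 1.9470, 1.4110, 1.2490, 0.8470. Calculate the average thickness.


Formula: Average = sum / n
Substituting: Average = 10.2950 / 7
Result: 1.4707 mm


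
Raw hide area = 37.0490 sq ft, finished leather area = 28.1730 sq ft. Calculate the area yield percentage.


Formula: Yield = finished / raw * 100
Substituting: Yield = 28.1730 / 37.0490 * 100
Result: 76.0425 %


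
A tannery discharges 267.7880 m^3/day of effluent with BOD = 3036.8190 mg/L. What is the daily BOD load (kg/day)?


Formula: BOD_load = volume * conc / 1000
Substituting: BOD_load = 267.7880 * 3036.8190 / 1000
Result: 813.2237 kg/day


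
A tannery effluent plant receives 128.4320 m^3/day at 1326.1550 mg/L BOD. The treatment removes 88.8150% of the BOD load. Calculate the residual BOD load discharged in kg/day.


Load_in = volume * conc / 1000 = 128.4320 * 1326.1550 / 1000 = 170.3207 kg/day
Removed = Load_in * eff / 100 = 170.3207 * 88.8150 / 100 = 151.2704 kg/day
Load_out = Load_in - Removed = 170.3207 - 151.2704 = 19.0504 kg/day


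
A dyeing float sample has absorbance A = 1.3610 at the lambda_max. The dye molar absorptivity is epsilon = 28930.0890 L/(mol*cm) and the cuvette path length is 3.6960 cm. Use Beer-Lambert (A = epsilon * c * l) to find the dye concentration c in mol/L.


Formula: c = A / (epsilon * l)
Substituting: c = 1.3610 / (28930.0890 * 3.6960)
Result: 1.2728e-05 mol/L


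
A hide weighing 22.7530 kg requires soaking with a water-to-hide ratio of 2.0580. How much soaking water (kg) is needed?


Formula: Water = hide_weight * ratio
Substituting: Water = 22.7530 * 2.0580
Result: 46.8257 kg


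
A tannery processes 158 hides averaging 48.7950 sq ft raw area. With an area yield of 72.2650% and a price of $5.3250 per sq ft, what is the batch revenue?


Raw_total = N * avg_area = 158 * 48.7950 = 7709.6100 sq ft
Finished = Raw_total * yield / 100 = 7709.6100 * 72.2650 / 100 = 5571.3497 sq ft
Value = Finished * price = 5571.3497 * 5.3250 = 29667.4370 $


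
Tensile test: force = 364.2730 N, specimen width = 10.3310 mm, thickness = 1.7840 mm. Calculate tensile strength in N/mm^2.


Formula: TS = force / (width * thickness)
Substituting: TS = 364.2730 / (10.3310 * 1.7840)
Result: 19.7647 N/mm^2


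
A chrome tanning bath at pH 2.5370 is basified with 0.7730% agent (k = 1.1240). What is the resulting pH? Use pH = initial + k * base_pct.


Formula: pH_final = pH_initial + k * base_pct
Substituting: pH_final = 2.5370 + 1.1240 * 0.7730
Result: 3.4059


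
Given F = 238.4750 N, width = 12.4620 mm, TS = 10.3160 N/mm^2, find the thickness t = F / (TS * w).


Formula: t = F / (TS * w)
Substituting: t = 238.4750 / (10.3160 * 12.4620)
Result: 1.8550 mm


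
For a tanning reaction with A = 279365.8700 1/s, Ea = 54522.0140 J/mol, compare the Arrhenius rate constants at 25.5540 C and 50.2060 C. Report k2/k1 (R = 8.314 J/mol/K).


T1 = 25.5540 + 273.15 = 298.7040 K; T2 = 50.2060 + 273.15 = 323.3560 K
k1 = A * exp(-Ea/(R*T1)) = 279365.8700 * exp(-54522.0140/(8.314*298.7040)) = 8.1567e-05 1/s
k2 = A * exp(-Ea/(R*T2)) = 279365.8700 * exp(-54522.0140/(8.314*323.3560)) = 4.3493e-04 1/s
k2/k1 = 4.3493e-04 / 8.1567e-05 = 5.3322


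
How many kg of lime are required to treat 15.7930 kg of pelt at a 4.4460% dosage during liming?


Formula: Lime = substrate * pct / 100
Substituting: Lime = 15.7930 * 4.4460 / 100
Result: 0.7022 kg


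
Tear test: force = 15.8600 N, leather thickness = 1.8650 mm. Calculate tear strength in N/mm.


Formula: Tear strength = force / thickness
Substituting: Tear strength = 15.8600 / 1.8650
Result: 8.5040 N/mm


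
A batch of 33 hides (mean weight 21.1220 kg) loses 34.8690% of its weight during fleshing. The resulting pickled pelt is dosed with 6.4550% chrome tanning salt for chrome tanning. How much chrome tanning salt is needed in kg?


Total_raw = N * avg_wt = 33 * 21.1220 = 697.0260 kg
Substrate = Total_raw * (1 - loss/100) = 697.0260 * (1 - 34.8690/100) = 453.9800 kg
Chrome = Substrate * pct / 100 = 453.9800 * 6.4550 / 100 = 29.3044 kg


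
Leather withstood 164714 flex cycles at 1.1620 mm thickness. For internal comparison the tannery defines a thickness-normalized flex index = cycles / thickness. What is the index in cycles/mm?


Formula: Index = cycles / thickness
Substituting: Index = 164714 / 1.1620
Result: 141750.4303 cycles/mm


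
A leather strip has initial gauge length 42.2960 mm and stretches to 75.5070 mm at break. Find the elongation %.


Formula: Elongation = (Lf - L0) / L0 * 100
Substituting: Elongation = (75.5070 - 42.2960) / 42.2960 * 100
Result: 78.5204 %


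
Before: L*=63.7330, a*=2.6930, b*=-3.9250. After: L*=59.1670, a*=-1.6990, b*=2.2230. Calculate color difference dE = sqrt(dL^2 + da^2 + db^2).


dL = -4.5660, da = -4.3920, db = 6.1480
dE = sqrt((-4.5660)^2 + (-4.3920)^2 + 6.1480^2) = 8.8281


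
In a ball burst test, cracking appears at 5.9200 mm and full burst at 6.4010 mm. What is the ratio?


Formula: Ratio = crack / burst
Substituting: Ratio = 5.9200 / 6.4010
Result: 0.9249


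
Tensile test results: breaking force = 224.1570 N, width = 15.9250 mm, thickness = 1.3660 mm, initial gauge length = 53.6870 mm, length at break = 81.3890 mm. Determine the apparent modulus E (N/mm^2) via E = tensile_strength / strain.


TS = F / (w * t) = 224.1570 / (15.9250 * 1.3660) = 10.3044 N/mm^2
strain = (Lf - L0) / L0 = (81.3890 - 53.6870) / 53.6870 = 0.5160
E = TS / strain = 10.3044 / 0.5160 = 19.9701 N/mm^2


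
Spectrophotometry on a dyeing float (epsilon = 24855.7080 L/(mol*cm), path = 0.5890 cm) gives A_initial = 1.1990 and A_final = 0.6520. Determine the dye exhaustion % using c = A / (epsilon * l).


c_initial = A_i / (epsilon * l) = 1.1990 / (24855.7080 * 0.5890) = 8.1899e-05 mol/L
c_final = A_f / (epsilon * l) = 0.6520 / (24855.7080 * 0.5890) = 4.4535e-05 mol/L
Exhaustion = (c_initial - c_final) / c_initial * 100 = (8.1899e-05 - 4.4535e-05) / 8.1899e-05 * 100 = 45.6214 %


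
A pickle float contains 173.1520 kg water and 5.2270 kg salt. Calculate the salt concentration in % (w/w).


Formula: Conc = salt / (water + salt) * 100
Substituting: Conc = 5.2270 / (173.1520 + 5.2270) * 100
Result: 2.9303 %


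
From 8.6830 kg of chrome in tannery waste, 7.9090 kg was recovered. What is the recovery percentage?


Formula: Recovery = recovered / input * 100
Substituting: Recovery = 7.9090 / 8.6830 * 100
Result: 91.0860 %


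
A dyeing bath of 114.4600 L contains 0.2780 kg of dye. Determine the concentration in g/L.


Formula: Conc = dye_mass(kg) / volume(L) * 1000
Substituting: Conc = 0.2780 / 114.4600 * 1000
Result: 2.4288 g/L


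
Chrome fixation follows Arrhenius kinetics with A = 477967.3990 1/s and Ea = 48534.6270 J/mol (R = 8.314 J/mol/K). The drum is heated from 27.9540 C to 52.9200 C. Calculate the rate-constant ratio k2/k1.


T1 = 27.9540 + 273.15 = 301.1040 K; T2 = 52.9200 + 273.15 = 326.0700 K
k1 = A * exp(-Ea/(R*T1)) = 477967.3990 * exp(-48534.6270/(8.314*301.1040)) = 0.00181739 1/s
k2 = A * exp(-Ea/(R*T2)) = 477967.3990 * exp(-48534.6270/(8.314*326.0700)) = 0.00801926 1/s
k2/k1 = 0.00801926 / 0.00181739 = 4.4125


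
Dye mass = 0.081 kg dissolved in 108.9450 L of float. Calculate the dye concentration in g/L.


Formula: Conc = dye_mass(kg) / volume(L) * 1000
Substituting: Conc = 0.081 / 108.9450 * 1000
Result: 0.7435 g/L


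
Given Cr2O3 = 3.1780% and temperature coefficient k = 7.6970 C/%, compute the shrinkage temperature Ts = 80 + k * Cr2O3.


Formula: Ts = 80 + k * Cr2O3
Substituting: Ts = 80 + 7.6970 * 3.1780
Result: 104.4611 C


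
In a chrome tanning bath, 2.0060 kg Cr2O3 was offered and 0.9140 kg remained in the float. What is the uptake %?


Formula: Uptake = (offered - residual) / offered * 100
Substituting: Uptake = (2.0060 - 0.9140) / 2.0060 * 100
Result: 54.4367 %


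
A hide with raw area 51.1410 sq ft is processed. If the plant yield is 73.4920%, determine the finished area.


Formula: finished = raw * yield / 100
Substituting: finished = 51.1410 * 73.4920 / 100
Result: 37.5845 sq ft


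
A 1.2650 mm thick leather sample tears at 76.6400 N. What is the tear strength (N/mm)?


Formula: Tear strength = force / thickness
Substituting: Tear strength = 76.6400 / 1.2650
Result: 60.5850 N/mm


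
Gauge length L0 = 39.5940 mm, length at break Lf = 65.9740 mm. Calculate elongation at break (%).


Formula: Elongation = (Lf - L0) / L0 * 100
Substituting: Elongation = (65.9740 - 39.5940) / 39.5940 * 100
Result: 66.6263 %


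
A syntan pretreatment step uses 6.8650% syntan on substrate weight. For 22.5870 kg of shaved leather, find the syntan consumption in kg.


Formula: Syntan = substrate * pct / 100
Substituting: Syntan = 22.5870 * 6.8650 / 100
Result: 1.5506 kg


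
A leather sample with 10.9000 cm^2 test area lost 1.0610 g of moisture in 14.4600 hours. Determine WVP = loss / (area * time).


Formula: WVP = loss / (area * time)
Substituting: WVP = 1.0610 / (10.9000 * 14.4600)
Result: 0.00673164 g/(cm^2*hr)
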